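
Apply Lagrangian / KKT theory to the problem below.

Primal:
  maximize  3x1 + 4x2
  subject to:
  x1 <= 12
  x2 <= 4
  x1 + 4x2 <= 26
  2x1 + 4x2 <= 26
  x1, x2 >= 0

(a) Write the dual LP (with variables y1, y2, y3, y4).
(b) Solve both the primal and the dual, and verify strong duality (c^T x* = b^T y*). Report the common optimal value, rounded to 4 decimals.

The standard primal-dual pair for 'max c^T x s.t. A x <= b, x >= 0' is:
  Dual:  min b^T y  s.t.  A^T y >= c,  y >= 0.

So the dual LP is:
  minimize  12y1 + 4y2 + 26y3 + 26y4
  subject to:
    y1 + y3 + 2y4 >= 3
    y2 + 4y3 + 4y4 >= 4
    y1, y2, y3, y4 >= 0

Solving the primal: x* = (12, 0.5).
  primal value c^T x* = 38.
Solving the dual: y* = (1, 0, 0, 1).
  dual value b^T y* = 38.
Strong duality: c^T x* = b^T y*. Confirmed.

38


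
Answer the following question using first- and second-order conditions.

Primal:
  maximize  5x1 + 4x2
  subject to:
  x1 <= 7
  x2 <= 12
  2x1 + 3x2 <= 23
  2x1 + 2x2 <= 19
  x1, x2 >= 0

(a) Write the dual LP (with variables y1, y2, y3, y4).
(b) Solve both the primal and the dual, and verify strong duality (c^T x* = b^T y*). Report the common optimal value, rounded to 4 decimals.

The standard primal-dual pair for 'max c^T x s.t. A x <= b, x >= 0' is:
  Dual:  min b^T y  s.t.  A^T y >= c,  y >= 0.

So the dual LP is:
  minimize  7y1 + 12y2 + 23y3 + 19y4
  subject to:
    y1 + 2y3 + 2y4 >= 5
    y2 + 3y3 + 2y4 >= 4
    y1, y2, y3, y4 >= 0

Solving the primal: x* = (7, 2.5).
  primal value c^T x* = 45.
Solving the dual: y* = (1, 0, 0, 2).
  dual value b^T y* = 45.
Strong duality: c^T x* = b^T y*. Confirmed.

45


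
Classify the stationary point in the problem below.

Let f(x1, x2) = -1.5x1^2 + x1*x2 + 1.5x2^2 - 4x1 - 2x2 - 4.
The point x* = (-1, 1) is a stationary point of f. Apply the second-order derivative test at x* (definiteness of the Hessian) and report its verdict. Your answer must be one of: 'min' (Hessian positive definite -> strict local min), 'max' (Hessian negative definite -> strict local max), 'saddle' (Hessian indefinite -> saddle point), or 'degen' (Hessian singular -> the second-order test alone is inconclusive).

Compute the Hessian H = grad^2 f:
  H = [[-3, 1], [1, 3]]
Verify stationarity: grad f(x*) = H x* + g = (0, 0).
Eigenvalues of H: -3.1623, 3.1623.
Eigenvalues have mixed signs, so H is indefinite -> x* is a saddle point.

saddle


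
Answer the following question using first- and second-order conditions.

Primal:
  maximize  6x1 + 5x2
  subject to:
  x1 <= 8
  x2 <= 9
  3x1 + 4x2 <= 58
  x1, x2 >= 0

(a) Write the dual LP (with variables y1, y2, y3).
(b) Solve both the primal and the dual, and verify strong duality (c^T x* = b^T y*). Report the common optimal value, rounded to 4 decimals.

The standard primal-dual pair for 'max c^T x s.t. A x <= b, x >= 0' is:
  Dual:  min b^T y  s.t.  A^T y >= c,  y >= 0.

So the dual LP is:
  minimize  8y1 + 9y2 + 58y3
  subject to:
    y1 + 3y3 >= 6
    y2 + 4y3 >= 5
    y1, y2, y3 >= 0

Solving the primal: x* = (8, 8.5).
  primal value c^T x* = 90.5.
Solving the dual: y* = (2.25, 0, 1.25).
  dual value b^T y* = 90.5.
Strong duality: c^T x* = b^T y*. Confirmed.

90.5


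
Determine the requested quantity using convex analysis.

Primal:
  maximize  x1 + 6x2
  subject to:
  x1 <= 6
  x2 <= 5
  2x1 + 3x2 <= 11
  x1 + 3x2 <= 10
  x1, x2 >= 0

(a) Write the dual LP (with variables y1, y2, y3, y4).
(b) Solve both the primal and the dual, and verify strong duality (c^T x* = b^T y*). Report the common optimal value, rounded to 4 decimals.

The standard primal-dual pair for 'max c^T x s.t. A x <= b, x >= 0' is:
  Dual:  min b^T y  s.t.  A^T y >= c,  y >= 0.

So the dual LP is:
  minimize  6y1 + 5y2 + 11y3 + 10y4
  subject to:
    y1 + 2y3 + y4 >= 1
    y2 + 3y3 + 3y4 >= 6
    y1, y2, y3, y4 >= 0

Solving the primal: x* = (0, 3.3333).
  primal value c^T x* = 20.
Solving the dual: y* = (0, 0, 0, 2).
  dual value b^T y* = 20.
Strong duality: c^T x* = b^T y*. Confirmed.

20


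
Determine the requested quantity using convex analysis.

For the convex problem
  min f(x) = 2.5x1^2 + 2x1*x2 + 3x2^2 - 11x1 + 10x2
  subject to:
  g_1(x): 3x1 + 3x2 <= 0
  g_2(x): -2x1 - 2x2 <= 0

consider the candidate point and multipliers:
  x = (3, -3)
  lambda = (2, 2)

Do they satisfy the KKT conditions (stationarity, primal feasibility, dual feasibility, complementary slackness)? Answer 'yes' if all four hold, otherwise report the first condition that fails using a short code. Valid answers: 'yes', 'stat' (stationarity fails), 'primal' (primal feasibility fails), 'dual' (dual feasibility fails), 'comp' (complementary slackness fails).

Gradient of f: grad f(x) = Q x + c = (-2, -2)
Constraint values g_i(x) = a_i^T x - b_i:
  g_1((3, -3)) = 0
  g_2((3, -3)) = 0
Stationarity residual: grad f(x) + sum_i lambda_i a_i = (0, 0)
  -> stationarity OK
Primal feasibility (all g_i <= 0): OK
Dual feasibility (all lambda_i >= 0): OK
Complementary slackness (lambda_i * g_i(x) = 0 for all i): OK

Verdict: yes, KKT holds.

yes


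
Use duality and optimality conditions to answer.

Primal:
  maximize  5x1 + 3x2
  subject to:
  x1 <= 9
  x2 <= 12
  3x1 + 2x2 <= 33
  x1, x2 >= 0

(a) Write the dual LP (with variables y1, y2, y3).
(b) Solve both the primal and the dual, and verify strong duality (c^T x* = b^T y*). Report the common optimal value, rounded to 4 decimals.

The standard primal-dual pair for 'max c^T x s.t. A x <= b, x >= 0' is:
  Dual:  min b^T y  s.t.  A^T y >= c,  y >= 0.

So the dual LP is:
  minimize  9y1 + 12y2 + 33y3
  subject to:
    y1 + 3y3 >= 5
    y2 + 2y3 >= 3
    y1, y2, y3 >= 0

Solving the primal: x* = (9, 3).
  primal value c^T x* = 54.
Solving the dual: y* = (0.5, 0, 1.5).
  dual value b^T y* = 54.
Strong duality: c^T x* = b^T y*. Confirmed.

54


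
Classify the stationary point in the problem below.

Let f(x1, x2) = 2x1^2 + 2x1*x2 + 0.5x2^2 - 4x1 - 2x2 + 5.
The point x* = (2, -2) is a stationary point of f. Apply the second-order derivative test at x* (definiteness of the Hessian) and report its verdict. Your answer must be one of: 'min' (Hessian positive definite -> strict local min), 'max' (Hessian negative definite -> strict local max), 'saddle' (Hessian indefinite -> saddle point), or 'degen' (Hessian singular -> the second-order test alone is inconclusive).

Compute the Hessian H = grad^2 f:
  H = [[4, 2], [2, 1]]
Verify stationarity: grad f(x*) = H x* + g = (0, 0).
Eigenvalues of H: 0, 5.
H has a zero eigenvalue (singular; positive semidefinite but not definite), so H is neither positive definite, negative definite, nor indefinite. The second-order test alone is inconclusive -> degen.
(Indeed, f is constant along the null direction of H through x*, so x* is not a strict local extremum.)

degen


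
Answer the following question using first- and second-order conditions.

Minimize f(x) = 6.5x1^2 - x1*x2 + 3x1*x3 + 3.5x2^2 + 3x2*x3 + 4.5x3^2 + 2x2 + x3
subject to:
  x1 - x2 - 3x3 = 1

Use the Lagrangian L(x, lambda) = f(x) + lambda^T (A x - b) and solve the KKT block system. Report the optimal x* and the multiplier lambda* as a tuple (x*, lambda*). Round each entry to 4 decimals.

Form the Lagrangian:
  L(x, lambda) = (1/2) x^T Q x + c^T x + lambda^T (A x - b)
Stationarity (grad_x L = 0): Q x + c + A^T lambda = 0.
Primal feasibility: A x = b.

This gives the KKT block system:
  [ Q   A^T ] [ x     ]   [-c ]
  [ A    0  ] [ lambda ] = [ b ]

Solving the linear system:
  x*      = (0.0725, -0.2536, -0.2246)
  lambda* = (-0.5217)
  f(x*)   = -0.1051

x* = (0.0725, -0.2536, -0.2246), lambda* = (-0.5217)


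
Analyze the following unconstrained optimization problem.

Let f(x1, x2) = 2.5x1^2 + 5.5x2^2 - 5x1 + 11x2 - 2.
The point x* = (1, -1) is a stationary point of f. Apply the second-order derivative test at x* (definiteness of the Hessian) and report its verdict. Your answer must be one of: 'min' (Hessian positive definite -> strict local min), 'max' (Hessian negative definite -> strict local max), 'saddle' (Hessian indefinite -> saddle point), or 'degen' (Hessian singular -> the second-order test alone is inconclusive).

Compute the Hessian H = grad^2 f:
  H = [[5, 0], [0, 11]]
Verify stationarity: grad f(x*) = H x* + g = (0, 0).
Eigenvalues of H: 5, 11.
Both eigenvalues > 0, so H is positive definite -> x* is a strict local min.

min


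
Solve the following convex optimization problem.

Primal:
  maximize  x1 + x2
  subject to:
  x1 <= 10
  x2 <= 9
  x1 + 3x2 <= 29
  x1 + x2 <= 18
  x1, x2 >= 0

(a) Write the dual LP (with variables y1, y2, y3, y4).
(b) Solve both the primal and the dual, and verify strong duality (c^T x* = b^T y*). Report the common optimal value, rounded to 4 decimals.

The standard primal-dual pair for 'max c^T x s.t. A x <= b, x >= 0' is:
  Dual:  min b^T y  s.t.  A^T y >= c,  y >= 0.

So the dual LP is:
  minimize  10y1 + 9y2 + 29y3 + 18y4
  subject to:
    y1 + y3 + y4 >= 1
    y2 + 3y3 + y4 >= 1
    y1, y2, y3, y4 >= 0

Solving the primal: x* = (10, 6.3333).
  primal value c^T x* = 16.3333.
Solving the dual: y* = (0.6667, 0, 0.3333, 0).
  dual value b^T y* = 16.3333.
Strong duality: c^T x* = b^T y*. Confirmed.

16.3333


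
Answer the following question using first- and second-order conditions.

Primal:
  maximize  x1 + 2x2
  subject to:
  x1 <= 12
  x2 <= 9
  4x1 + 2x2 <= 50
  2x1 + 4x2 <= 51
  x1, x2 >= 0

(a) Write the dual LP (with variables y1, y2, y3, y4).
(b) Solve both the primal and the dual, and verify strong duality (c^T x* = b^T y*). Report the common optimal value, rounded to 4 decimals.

The standard primal-dual pair for 'max c^T x s.t. A x <= b, x >= 0' is:
  Dual:  min b^T y  s.t.  A^T y >= c,  y >= 0.

So the dual LP is:
  minimize  12y1 + 9y2 + 50y3 + 51y4
  subject to:
    y1 + 4y3 + 2y4 >= 1
    y2 + 2y3 + 4y4 >= 2
    y1, y2, y3, y4 >= 0

Solving the primal: x* = (8.1667, 8.6667).
  primal value c^T x* = 25.5.
Solving the dual: y* = (0, 0, 0, 0.5).
  dual value b^T y* = 25.5.
Strong duality: c^T x* = b^T y*. Confirmed.

25.5


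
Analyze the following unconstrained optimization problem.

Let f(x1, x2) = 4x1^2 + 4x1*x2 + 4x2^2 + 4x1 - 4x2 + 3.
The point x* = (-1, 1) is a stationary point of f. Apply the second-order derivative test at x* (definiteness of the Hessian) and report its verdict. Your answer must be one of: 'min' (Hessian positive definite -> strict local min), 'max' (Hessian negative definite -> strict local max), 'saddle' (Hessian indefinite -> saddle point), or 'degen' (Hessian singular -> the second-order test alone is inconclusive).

Compute the Hessian H = grad^2 f:
  H = [[8, 4], [4, 8]]
Verify stationarity: grad f(x*) = H x* + g = (0, 0).
Eigenvalues of H: 4, 12.
Both eigenvalues > 0, so H is positive definite -> x* is a strict local min.

min


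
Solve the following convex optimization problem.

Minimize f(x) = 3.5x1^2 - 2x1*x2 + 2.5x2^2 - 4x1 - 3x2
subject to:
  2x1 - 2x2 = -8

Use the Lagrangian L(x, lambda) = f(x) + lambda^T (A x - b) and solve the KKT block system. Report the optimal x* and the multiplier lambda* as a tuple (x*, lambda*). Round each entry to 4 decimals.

Form the Lagrangian:
  L(x, lambda) = (1/2) x^T Q x + c^T x + lambda^T (A x - b)
Stationarity (grad_x L = 0): Q x + c + A^T lambda = 0.
Primal feasibility: A x = b.

This gives the KKT block system:
  [ Q   A^T ] [ x     ]   [-c ]
  [ A    0  ] [ lambda ] = [ b ]

Solving the linear system:
  x*      = (-0.625, 3.375)
  lambda* = (7.5625)
  f(x*)   = 26.4375

x* = (-0.625, 3.375), lambda* = (7.5625)


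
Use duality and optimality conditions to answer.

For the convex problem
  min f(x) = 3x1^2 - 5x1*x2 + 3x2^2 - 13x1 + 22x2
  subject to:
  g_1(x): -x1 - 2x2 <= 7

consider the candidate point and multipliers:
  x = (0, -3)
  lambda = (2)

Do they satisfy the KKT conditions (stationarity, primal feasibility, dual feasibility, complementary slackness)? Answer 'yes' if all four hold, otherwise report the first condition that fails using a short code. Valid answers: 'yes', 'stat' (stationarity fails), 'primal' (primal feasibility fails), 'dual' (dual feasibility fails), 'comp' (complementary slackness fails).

Gradient of f: grad f(x) = Q x + c = (2, 4)
Constraint values g_i(x) = a_i^T x - b_i:
  g_1((0, -3)) = -1
Stationarity residual: grad f(x) + sum_i lambda_i a_i = (0, 0)
  -> stationarity OK
Primal feasibility (all g_i <= 0): OK
Dual feasibility (all lambda_i >= 0): OK
Complementary slackness (lambda_i * g_i(x) = 0 for all i): FAILS

Verdict: the first failing condition is complementary_slackness -> comp.

comp


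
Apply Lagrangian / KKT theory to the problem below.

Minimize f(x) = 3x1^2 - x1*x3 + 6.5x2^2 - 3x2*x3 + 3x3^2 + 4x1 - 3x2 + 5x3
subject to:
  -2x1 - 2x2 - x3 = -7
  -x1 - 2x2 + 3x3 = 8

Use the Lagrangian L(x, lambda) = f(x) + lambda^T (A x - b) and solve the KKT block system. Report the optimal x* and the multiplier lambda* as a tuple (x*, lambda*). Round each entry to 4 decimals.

Form the Lagrangian:
  L(x, lambda) = (1/2) x^T Q x + c^T x + lambda^T (A x - b)
Stationarity (grad_x L = 0): Q x + c + A^T lambda = 0.
Primal feasibility: A x = b.

This gives the KKT block system:
  [ Q   A^T ] [ x     ]   [-c ]
  [ A    0  ] [ lambda ] = [ b ]

Solving the linear system:
  x*      = (0.7362, 0.9809, 3.566)
  lambda* = (5.3243, -5.7976)
  f(x*)   = 50.7412

x* = (0.7362, 0.9809, 3.566), lambda* = (5.3243, -5.7976)


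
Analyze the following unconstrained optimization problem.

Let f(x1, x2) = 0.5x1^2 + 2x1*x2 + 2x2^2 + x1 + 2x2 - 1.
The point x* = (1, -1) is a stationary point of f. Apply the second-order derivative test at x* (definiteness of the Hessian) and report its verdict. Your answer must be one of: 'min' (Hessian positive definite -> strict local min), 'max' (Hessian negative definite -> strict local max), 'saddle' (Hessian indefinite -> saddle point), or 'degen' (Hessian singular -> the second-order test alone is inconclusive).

Compute the Hessian H = grad^2 f:
  H = [[1, 2], [2, 4]]
Verify stationarity: grad f(x*) = H x* + g = (0, 0).
Eigenvalues of H: 0, 5.
H has a zero eigenvalue (singular; positive semidefinite but not definite), so H is neither positive definite, negative definite, nor indefinite. The second-order test alone is inconclusive -> degen.
(Indeed, f is constant along the null direction of H through x*, so x* is not a strict local extremum.)

degen


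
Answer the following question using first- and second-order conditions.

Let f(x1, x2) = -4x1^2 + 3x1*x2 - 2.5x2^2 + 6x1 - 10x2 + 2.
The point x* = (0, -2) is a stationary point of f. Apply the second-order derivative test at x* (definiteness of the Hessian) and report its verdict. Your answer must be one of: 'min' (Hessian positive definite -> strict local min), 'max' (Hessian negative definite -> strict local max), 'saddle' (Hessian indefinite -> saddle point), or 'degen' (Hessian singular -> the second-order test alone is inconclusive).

Compute the Hessian H = grad^2 f:
  H = [[-8, 3], [3, -5]]
Verify stationarity: grad f(x*) = H x* + g = (0, 0).
Eigenvalues of H: -9.8541, -3.1459.
Both eigenvalues < 0, so H is negative definite -> x* is a strict local max.

max


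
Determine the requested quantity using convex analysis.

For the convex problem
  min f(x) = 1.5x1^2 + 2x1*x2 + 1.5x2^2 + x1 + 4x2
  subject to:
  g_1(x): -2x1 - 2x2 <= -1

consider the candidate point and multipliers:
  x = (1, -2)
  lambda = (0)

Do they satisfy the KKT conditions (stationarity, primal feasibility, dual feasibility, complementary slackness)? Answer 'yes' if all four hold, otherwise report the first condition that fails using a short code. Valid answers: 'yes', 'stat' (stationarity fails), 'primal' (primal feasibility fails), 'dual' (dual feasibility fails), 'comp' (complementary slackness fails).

Gradient of f: grad f(x) = Q x + c = (0, 0)
Constraint values g_i(x) = a_i^T x - b_i:
  g_1((1, -2)) = 3
Stationarity residual: grad f(x) + sum_i lambda_i a_i = (0, 0)
  -> stationarity OK
Primal feasibility (all g_i <= 0): FAILS
Dual feasibility (all lambda_i >= 0): OK
Complementary slackness (lambda_i * g_i(x) = 0 for all i): OK

Verdict: the first failing condition is primal_feasibility -> primal.

primal


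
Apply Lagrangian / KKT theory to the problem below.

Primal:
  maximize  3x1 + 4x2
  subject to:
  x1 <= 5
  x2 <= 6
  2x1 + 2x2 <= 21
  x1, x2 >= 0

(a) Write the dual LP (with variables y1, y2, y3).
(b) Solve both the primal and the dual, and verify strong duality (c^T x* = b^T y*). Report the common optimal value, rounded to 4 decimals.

The standard primal-dual pair for 'max c^T x s.t. A x <= b, x >= 0' is:
  Dual:  min b^T y  s.t.  A^T y >= c,  y >= 0.

So the dual LP is:
  minimize  5y1 + 6y2 + 21y3
  subject to:
    y1 + 2y3 >= 3
    y2 + 2y3 >= 4
    y1, y2, y3 >= 0

Solving the primal: x* = (4.5, 6).
  primal value c^T x* = 37.5.
Solving the dual: y* = (0, 1, 1.5).
  dual value b^T y* = 37.5.
Strong duality: c^T x* = b^T y*. Confirmed.

37.5


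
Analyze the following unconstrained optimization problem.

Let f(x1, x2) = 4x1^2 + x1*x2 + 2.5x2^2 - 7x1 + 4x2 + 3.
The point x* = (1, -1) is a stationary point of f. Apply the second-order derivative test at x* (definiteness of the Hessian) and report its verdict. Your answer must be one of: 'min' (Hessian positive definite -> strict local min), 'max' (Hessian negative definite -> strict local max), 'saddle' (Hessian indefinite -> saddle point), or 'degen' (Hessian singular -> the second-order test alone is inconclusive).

Compute the Hessian H = grad^2 f:
  H = [[8, 1], [1, 5]]
Verify stationarity: grad f(x*) = H x* + g = (0, 0).
Eigenvalues of H: 4.6972, 8.3028.
Both eigenvalues > 0, so H is positive definite -> x* is a strict local min.

min


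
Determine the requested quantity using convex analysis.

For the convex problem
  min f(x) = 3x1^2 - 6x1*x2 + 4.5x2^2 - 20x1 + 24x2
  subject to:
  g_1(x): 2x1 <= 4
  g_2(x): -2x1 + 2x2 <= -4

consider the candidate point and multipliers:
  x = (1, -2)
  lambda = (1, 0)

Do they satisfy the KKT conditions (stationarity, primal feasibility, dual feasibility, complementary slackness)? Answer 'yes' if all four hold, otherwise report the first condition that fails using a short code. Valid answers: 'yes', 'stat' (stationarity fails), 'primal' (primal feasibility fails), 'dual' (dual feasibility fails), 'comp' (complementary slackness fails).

Gradient of f: grad f(x) = Q x + c = (-2, 0)
Constraint values g_i(x) = a_i^T x - b_i:
  g_1((1, -2)) = -2
  g_2((1, -2)) = -2
Stationarity residual: grad f(x) + sum_i lambda_i a_i = (0, 0)
  -> stationarity OK
Primal feasibility (all g_i <= 0): OK
Dual feasibility (all lambda_i >= 0): OK
Complementary slackness (lambda_i * g_i(x) = 0 for all i): FAILS

Verdict: the first failing condition is complementary_slackness -> comp.

comp


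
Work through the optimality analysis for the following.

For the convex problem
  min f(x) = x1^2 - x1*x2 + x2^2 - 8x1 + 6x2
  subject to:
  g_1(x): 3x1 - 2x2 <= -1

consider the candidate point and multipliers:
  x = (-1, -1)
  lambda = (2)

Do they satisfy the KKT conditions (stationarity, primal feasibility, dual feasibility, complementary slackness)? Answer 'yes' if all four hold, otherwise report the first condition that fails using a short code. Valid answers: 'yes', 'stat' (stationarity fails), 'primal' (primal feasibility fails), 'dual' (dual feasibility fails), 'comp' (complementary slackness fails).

Gradient of f: grad f(x) = Q x + c = (-9, 5)
Constraint values g_i(x) = a_i^T x - b_i:
  g_1((-1, -1)) = 0
Stationarity residual: grad f(x) + sum_i lambda_i a_i = (-3, 1)
  -> stationarity FAILS
Primal feasibility (all g_i <= 0): OK
Dual feasibility (all lambda_i >= 0): OK
Complementary slackness (lambda_i * g_i(x) = 0 for all i): OK

Verdict: the first failing condition is stationarity -> stat.

stat


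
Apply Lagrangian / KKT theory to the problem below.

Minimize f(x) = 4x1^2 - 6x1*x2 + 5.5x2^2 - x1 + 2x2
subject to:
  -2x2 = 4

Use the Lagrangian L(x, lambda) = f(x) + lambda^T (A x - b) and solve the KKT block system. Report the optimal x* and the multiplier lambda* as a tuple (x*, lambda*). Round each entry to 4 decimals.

Form the Lagrangian:
  L(x, lambda) = (1/2) x^T Q x + c^T x + lambda^T (A x - b)
Stationarity (grad_x L = 0): Q x + c + A^T lambda = 0.
Primal feasibility: A x = b.

This gives the KKT block system:
  [ Q   A^T ] [ x     ]   [-c ]
  [ A    0  ] [ lambda ] = [ b ]

Solving the linear system:
  x*      = (-1.375, -2)
  lambda* = (-5.875)
  f(x*)   = 10.4375

x* = (-1.375, -2), lambda* = (-5.875)


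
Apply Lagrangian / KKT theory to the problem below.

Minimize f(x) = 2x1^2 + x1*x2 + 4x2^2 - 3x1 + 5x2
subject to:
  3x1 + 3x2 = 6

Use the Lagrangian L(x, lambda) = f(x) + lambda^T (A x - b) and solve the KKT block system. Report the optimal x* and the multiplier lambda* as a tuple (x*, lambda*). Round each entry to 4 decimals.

Form the Lagrangian:
  L(x, lambda) = (1/2) x^T Q x + c^T x + lambda^T (A x - b)
Stationarity (grad_x L = 0): Q x + c + A^T lambda = 0.
Primal feasibility: A x = b.

This gives the KKT block system:
  [ Q   A^T ] [ x     ]   [-c ]
  [ A    0  ] [ lambda ] = [ b ]

Solving the linear system:
  x*      = (2.2, -0.2)
  lambda* = (-1.8667)
  f(x*)   = 1.8

x* = (2.2, -0.2), lambda* = (-1.8667)


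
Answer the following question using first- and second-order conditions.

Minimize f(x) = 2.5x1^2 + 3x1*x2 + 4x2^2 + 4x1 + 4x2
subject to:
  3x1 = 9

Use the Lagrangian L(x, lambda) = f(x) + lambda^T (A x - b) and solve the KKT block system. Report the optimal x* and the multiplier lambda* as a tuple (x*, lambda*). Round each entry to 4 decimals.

Form the Lagrangian:
  L(x, lambda) = (1/2) x^T Q x + c^T x + lambda^T (A x - b)
Stationarity (grad_x L = 0): Q x + c + A^T lambda = 0.
Primal feasibility: A x = b.

This gives the KKT block system:
  [ Q   A^T ] [ x     ]   [-c ]
  [ A    0  ] [ lambda ] = [ b ]

Solving the linear system:
  x*      = (3, -1.625)
  lambda* = (-4.7083)
  f(x*)   = 23.9375

x* = (3, -1.625), lambda* = (-4.7083)


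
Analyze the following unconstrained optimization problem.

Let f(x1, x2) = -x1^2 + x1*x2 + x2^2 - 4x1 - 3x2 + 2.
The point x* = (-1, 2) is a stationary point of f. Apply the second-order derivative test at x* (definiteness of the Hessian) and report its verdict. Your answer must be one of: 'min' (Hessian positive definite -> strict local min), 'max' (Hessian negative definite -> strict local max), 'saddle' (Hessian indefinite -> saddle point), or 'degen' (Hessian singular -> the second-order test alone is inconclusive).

Compute the Hessian H = grad^2 f:
  H = [[-2, 1], [1, 2]]
Verify stationarity: grad f(x*) = H x* + g = (0, 0).
Eigenvalues of H: -2.2361, 2.2361.
Eigenvalues have mixed signs, so H is indefinite -> x* is a saddle point.

saddle


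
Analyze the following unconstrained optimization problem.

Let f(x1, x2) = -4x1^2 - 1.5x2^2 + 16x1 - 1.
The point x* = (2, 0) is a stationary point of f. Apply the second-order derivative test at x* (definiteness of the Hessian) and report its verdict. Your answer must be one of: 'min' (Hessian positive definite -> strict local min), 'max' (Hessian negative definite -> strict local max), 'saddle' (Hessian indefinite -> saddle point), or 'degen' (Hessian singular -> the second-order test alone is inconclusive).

Compute the Hessian H = grad^2 f:
  H = [[-8, 0], [0, -3]]
Verify stationarity: grad f(x*) = H x* + g = (0, 0).
Eigenvalues of H: -8, -3.
Both eigenvalues < 0, so H is negative definite -> x* is a strict local max.

max


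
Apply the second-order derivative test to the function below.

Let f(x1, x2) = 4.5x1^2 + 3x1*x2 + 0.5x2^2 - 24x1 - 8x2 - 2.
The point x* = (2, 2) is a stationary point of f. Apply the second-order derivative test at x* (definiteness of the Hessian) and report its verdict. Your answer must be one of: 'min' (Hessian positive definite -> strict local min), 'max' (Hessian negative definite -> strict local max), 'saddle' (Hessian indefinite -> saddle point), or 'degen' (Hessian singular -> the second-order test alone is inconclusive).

Compute the Hessian H = grad^2 f:
  H = [[9, 3], [3, 1]]
Verify stationarity: grad f(x*) = H x* + g = (0, 0).
Eigenvalues of H: 0, 10.
H has a zero eigenvalue (singular; positive semidefinite but not definite), so H is neither positive definite, negative definite, nor indefinite. The second-order test alone is inconclusive -> degen.
(Indeed, f is constant along the null direction of H through x*, so x* is not a strict local extremum.)

degen


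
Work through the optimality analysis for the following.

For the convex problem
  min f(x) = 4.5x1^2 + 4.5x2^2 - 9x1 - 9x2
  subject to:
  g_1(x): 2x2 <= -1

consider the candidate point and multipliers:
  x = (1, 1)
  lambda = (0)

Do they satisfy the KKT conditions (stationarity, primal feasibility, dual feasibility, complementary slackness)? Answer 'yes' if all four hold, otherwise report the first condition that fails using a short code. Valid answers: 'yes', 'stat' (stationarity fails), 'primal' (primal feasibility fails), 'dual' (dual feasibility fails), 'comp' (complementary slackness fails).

Gradient of f: grad f(x) = Q x + c = (0, 0)
Constraint values g_i(x) = a_i^T x - b_i:
  g_1((1, 1)) = 3
Stationarity residual: grad f(x) + sum_i lambda_i a_i = (0, 0)
  -> stationarity OK
Primal feasibility (all g_i <= 0): FAILS
Dual feasibility (all lambda_i >= 0): OK
Complementary slackness (lambda_i * g_i(x) = 0 for all i): OK

Verdict: the first failing condition is primal_feasibility -> primal.

primal


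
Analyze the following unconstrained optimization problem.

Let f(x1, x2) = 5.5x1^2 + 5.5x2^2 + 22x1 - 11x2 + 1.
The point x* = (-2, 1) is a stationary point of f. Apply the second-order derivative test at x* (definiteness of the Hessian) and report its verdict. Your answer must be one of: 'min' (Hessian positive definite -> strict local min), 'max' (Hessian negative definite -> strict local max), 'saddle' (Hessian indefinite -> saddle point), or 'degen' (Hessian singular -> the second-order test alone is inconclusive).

Compute the Hessian H = grad^2 f:
  H = [[11, 0], [0, 11]]
Verify stationarity: grad f(x*) = H x* + g = (0, 0).
Eigenvalues of H: 11, 11.
Both eigenvalues > 0, so H is positive definite -> x* is a strict local min.

min


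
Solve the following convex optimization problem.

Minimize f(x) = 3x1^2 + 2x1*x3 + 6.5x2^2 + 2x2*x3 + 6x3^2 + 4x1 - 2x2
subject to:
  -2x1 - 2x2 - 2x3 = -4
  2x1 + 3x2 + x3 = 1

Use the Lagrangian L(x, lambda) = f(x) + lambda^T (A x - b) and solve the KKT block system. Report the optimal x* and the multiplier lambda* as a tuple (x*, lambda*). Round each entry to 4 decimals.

Form the Lagrangian:
  L(x, lambda) = (1/2) x^T Q x + c^T x + lambda^T (A x - b)
Stationarity (grad_x L = 0): Q x + c + A^T lambda = 0.
Primal feasibility: A x = b.

This gives the KKT block system:
  [ Q   A^T ] [ x     ]   [-c ]
  [ A    0  ] [ lambda ] = [ b ]

Solving the linear system:
  x*      = (0.3333, -0.6667, 2.3333)
  lambda* = (22, 16.6667)
  f(x*)   = 37

x* = (0.3333, -0.6667, 2.3333), lambda* = (22, 16.6667)


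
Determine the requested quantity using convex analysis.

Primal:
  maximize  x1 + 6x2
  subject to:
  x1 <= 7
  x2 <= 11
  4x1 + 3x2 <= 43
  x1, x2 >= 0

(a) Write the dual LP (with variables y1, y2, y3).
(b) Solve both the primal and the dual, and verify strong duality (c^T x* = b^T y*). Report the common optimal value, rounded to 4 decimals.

The standard primal-dual pair for 'max c^T x s.t. A x <= b, x >= 0' is:
  Dual:  min b^T y  s.t.  A^T y >= c,  y >= 0.

So the dual LP is:
  minimize  7y1 + 11y2 + 43y3
  subject to:
    y1 + 4y3 >= 1
    y2 + 3y3 >= 6
    y1, y2, y3 >= 0

Solving the primal: x* = (2.5, 11).
  primal value c^T x* = 68.5.
Solving the dual: y* = (0, 5.25, 0.25).
  dual value b^T y* = 68.5.
Strong duality: c^T x* = b^T y*. Confirmed.

68.5


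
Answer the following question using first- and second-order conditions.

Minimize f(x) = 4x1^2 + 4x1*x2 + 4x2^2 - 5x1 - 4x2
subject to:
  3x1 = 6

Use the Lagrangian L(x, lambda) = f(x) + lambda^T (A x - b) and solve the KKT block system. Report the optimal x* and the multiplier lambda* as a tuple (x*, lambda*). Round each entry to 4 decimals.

Form the Lagrangian:
  L(x, lambda) = (1/2) x^T Q x + c^T x + lambda^T (A x - b)
Stationarity (grad_x L = 0): Q x + c + A^T lambda = 0.
Primal feasibility: A x = b.

This gives the KKT block system:
  [ Q   A^T ] [ x     ]   [-c ]
  [ A    0  ] [ lambda ] = [ b ]

Solving the linear system:
  x*      = (2, -0.5)
  lambda* = (-3)
  f(x*)   = 5

x* = (2, -0.5), lambda* = (-3)


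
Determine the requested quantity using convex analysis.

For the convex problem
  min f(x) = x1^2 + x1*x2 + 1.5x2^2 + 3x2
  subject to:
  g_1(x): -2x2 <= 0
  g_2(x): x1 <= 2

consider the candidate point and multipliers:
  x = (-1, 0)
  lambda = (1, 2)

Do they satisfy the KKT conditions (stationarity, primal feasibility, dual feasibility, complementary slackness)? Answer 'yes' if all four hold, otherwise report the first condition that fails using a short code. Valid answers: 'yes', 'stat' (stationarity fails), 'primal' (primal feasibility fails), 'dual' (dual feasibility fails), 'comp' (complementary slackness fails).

Gradient of f: grad f(x) = Q x + c = (-2, 2)
Constraint values g_i(x) = a_i^T x - b_i:
  g_1((-1, 0)) = 0
  g_2((-1, 0)) = -3
Stationarity residual: grad f(x) + sum_i lambda_i a_i = (0, 0)
  -> stationarity OK
Primal feasibility (all g_i <= 0): OK
Dual feasibility (all lambda_i >= 0): OK
Complementary slackness (lambda_i * g_i(x) = 0 for all i): FAILS

Verdict: the first failing condition is complementary_slackness -> comp.

comp


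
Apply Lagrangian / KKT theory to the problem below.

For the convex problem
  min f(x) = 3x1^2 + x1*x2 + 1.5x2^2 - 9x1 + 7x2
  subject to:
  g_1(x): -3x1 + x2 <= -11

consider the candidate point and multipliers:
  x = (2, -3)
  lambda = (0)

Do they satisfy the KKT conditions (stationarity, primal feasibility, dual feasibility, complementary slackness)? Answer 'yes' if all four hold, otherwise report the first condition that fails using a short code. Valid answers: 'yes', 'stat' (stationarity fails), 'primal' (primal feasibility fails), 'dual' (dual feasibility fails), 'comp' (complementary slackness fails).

Gradient of f: grad f(x) = Q x + c = (0, 0)
Constraint values g_i(x) = a_i^T x - b_i:
  g_1((2, -3)) = 2
Stationarity residual: grad f(x) + sum_i lambda_i a_i = (0, 0)
  -> stationarity OK
Primal feasibility (all g_i <= 0): FAILS
Dual feasibility (all lambda_i >= 0): OK
Complementary slackness (lambda_i * g_i(x) = 0 for all i): OK

Verdict: the first failing condition is primal_feasibility -> primal.

primal


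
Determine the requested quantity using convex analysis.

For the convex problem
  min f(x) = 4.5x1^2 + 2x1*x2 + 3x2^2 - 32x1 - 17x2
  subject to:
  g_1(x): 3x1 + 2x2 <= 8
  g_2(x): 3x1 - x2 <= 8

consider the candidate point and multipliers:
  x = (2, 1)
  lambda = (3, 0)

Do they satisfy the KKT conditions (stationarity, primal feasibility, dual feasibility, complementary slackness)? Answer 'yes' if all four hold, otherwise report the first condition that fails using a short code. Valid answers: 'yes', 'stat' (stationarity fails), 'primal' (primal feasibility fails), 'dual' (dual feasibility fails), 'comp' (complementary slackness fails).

Gradient of f: grad f(x) = Q x + c = (-12, -7)
Constraint values g_i(x) = a_i^T x - b_i:
  g_1((2, 1)) = 0
  g_2((2, 1)) = -3
Stationarity residual: grad f(x) + sum_i lambda_i a_i = (-3, -1)
  -> stationarity FAILS
Primal feasibility (all g_i <= 0): OK
Dual feasibility (all lambda_i >= 0): OK
Complementary slackness (lambda_i * g_i(x) = 0 for all i): OK

Verdict: the first failing condition is stationarity -> stat.

stat


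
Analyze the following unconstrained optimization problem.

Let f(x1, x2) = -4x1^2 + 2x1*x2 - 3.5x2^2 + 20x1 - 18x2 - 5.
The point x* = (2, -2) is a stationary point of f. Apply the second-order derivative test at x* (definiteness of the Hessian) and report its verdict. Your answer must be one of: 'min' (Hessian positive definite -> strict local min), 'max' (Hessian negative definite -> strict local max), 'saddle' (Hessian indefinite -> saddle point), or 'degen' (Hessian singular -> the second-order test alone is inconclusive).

Compute the Hessian H = grad^2 f:
  H = [[-8, 2], [2, -7]]
Verify stationarity: grad f(x*) = H x* + g = (0, 0).
Eigenvalues of H: -9.5616, -5.4384.
Both eigenvalues < 0, so H is negative definite -> x* is a strict local max.

max


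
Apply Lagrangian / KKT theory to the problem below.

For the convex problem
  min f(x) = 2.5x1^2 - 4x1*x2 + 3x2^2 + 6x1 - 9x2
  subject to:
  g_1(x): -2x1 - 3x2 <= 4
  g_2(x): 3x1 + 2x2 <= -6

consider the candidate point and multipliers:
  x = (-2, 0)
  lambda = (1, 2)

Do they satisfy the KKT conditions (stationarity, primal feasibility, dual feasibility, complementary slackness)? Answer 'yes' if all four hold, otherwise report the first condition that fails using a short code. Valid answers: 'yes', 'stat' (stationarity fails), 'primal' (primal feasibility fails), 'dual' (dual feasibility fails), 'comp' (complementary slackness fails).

Gradient of f: grad f(x) = Q x + c = (-4, -1)
Constraint values g_i(x) = a_i^T x - b_i:
  g_1((-2, 0)) = 0
  g_2((-2, 0)) = 0
Stationarity residual: grad f(x) + sum_i lambda_i a_i = (0, 0)
  -> stationarity OK
Primal feasibility (all g_i <= 0): OK
Dual feasibility (all lambda_i >= 0): OK
Complementary slackness (lambda_i * g_i(x) = 0 for all i): OK

Verdict: yes, KKT holds.

yes


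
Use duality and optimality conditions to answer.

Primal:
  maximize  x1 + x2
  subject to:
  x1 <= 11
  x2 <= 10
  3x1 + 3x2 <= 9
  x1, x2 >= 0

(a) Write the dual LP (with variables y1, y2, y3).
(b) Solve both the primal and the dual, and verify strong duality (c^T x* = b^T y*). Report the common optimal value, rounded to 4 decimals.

The standard primal-dual pair for 'max c^T x s.t. A x <= b, x >= 0' is:
  Dual:  min b^T y  s.t.  A^T y >= c,  y >= 0.

So the dual LP is:
  minimize  11y1 + 10y2 + 9y3
  subject to:
    y1 + 3y3 >= 1
    y2 + 3y3 >= 1
    y1, y2, y3 >= 0

Solving the primal: x* = (3, 0).
  primal value c^T x* = 3.
Solving the dual: y* = (0, 0, 0.3333).
  dual value b^T y* = 3.
Strong duality: c^T x* = b^T y*. Confirmed.

3


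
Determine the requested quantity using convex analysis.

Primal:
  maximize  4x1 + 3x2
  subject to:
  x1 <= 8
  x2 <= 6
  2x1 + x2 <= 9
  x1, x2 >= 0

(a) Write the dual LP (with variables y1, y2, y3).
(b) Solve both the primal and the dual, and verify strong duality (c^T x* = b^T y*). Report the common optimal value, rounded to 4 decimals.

The standard primal-dual pair for 'max c^T x s.t. A x <= b, x >= 0' is:
  Dual:  min b^T y  s.t.  A^T y >= c,  y >= 0.

So the dual LP is:
  minimize  8y1 + 6y2 + 9y3
  subject to:
    y1 + 2y3 >= 4
    y2 + y3 >= 3
    y1, y2, y3 >= 0

Solving the primal: x* = (1.5, 6).
  primal value c^T x* = 24.
Solving the dual: y* = (0, 1, 2).
  dual value b^T y* = 24.
Strong duality: c^T x* = b^T y*. Confirmed.

24


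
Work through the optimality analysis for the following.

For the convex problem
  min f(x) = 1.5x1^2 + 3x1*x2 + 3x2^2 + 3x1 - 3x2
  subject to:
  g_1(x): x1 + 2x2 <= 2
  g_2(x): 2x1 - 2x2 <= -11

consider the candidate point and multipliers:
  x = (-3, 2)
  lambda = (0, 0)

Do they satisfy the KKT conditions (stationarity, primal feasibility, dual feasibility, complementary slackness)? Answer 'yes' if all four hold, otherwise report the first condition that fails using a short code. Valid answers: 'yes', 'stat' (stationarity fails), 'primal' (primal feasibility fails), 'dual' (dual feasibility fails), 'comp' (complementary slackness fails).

Gradient of f: grad f(x) = Q x + c = (0, 0)
Constraint values g_i(x) = a_i^T x - b_i:
  g_1((-3, 2)) = -1
  g_2((-3, 2)) = 1
Stationarity residual: grad f(x) + sum_i lambda_i a_i = (0, 0)
  -> stationarity OK
Primal feasibility (all g_i <= 0): FAILS
Dual feasibility (all lambda_i >= 0): OK
Complementary slackness (lambda_i * g_i(x) = 0 for all i): OK

Verdict: the first failing condition is primal_feasibility -> primal.

primal


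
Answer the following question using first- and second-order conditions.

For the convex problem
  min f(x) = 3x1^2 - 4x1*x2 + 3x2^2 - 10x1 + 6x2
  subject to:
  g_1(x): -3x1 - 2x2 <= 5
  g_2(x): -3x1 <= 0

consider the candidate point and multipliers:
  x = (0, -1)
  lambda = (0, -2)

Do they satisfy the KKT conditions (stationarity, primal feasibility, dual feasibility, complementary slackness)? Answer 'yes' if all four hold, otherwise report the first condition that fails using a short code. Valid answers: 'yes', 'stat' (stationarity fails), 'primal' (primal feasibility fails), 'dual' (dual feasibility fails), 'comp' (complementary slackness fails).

Gradient of f: grad f(x) = Q x + c = (-6, 0)
Constraint values g_i(x) = a_i^T x - b_i:
  g_1((0, -1)) = -3
  g_2((0, -1)) = 0
Stationarity residual: grad f(x) + sum_i lambda_i a_i = (0, 0)
  -> stationarity OK
Primal feasibility (all g_i <= 0): OK
Dual feasibility (all lambda_i >= 0): FAILS
Complementary slackness (lambda_i * g_i(x) = 0 for all i): OK

Verdict: the first failing condition is dual_feasibility -> dual.

dual


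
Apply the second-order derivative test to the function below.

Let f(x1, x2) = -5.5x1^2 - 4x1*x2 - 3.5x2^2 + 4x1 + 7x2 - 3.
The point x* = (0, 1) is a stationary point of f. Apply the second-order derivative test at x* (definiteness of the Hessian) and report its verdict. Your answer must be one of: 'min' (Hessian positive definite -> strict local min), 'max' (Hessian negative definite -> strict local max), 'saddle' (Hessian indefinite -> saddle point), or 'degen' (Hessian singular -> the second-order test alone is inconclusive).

Compute the Hessian H = grad^2 f:
  H = [[-11, -4], [-4, -7]]
Verify stationarity: grad f(x*) = H x* + g = (0, 0).
Eigenvalues of H: -13.4721, -4.5279.
Both eigenvalues < 0, so H is negative definite -> x* is a strict local max.

max


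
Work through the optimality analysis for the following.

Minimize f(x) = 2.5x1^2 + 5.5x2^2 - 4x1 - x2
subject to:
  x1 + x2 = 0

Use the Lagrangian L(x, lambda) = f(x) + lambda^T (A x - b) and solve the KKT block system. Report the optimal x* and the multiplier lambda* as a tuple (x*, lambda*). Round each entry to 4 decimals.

Form the Lagrangian:
  L(x, lambda) = (1/2) x^T Q x + c^T x + lambda^T (A x - b)
Stationarity (grad_x L = 0): Q x + c + A^T lambda = 0.
Primal feasibility: A x = b.

This gives the KKT block system:
  [ Q   A^T ] [ x     ]   [-c ]
  [ A    0  ] [ lambda ] = [ b ]

Solving the linear system:
  x*      = (0.1875, -0.1875)
  lambda* = (3.0625)
  f(x*)   = -0.2812

x* = (0.1875, -0.1875), lambda* = (3.0625)


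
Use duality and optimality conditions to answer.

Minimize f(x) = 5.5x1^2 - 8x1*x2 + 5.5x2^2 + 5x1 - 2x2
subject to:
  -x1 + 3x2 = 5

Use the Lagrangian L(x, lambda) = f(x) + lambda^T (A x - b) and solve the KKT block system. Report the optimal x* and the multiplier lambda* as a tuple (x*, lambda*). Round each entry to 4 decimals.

Form the Lagrangian:
  L(x, lambda) = (1/2) x^T Q x + c^T x + lambda^T (A x - b)
Stationarity (grad_x L = 0): Q x + c + A^T lambda = 0.
Primal feasibility: A x = b.

This gives the KKT block system:
  [ Q   A^T ] [ x     ]   [-c ]
  [ A    0  ] [ lambda ] = [ b ]

Solving the linear system:
  x*      = (0.4194, 1.8065)
  lambda* = (-4.8387)
  f(x*)   = 11.3387

x* = (0.4194, 1.8065), lambda* = (-4.8387)


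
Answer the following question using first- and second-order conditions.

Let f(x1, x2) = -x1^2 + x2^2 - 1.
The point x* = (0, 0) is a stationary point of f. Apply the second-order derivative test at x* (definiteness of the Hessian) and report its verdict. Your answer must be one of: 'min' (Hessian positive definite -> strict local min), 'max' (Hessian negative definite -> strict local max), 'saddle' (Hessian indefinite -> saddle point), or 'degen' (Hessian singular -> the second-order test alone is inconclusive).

Compute the Hessian H = grad^2 f:
  H = [[-2, 0], [0, 2]]
Verify stationarity: grad f(x*) = H x* + g = (0, 0).
Eigenvalues of H: -2, 2.
Eigenvalues have mixed signs, so H is indefinite -> x* is a saddle point.

saddle


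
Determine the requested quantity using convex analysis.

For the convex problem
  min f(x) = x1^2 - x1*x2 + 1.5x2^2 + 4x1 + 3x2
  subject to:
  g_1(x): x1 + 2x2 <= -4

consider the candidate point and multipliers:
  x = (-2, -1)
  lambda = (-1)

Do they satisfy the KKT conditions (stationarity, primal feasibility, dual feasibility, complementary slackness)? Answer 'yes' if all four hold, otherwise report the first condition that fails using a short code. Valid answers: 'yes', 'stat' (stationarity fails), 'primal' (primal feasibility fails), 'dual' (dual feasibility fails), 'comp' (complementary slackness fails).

Gradient of f: grad f(x) = Q x + c = (1, 2)
Constraint values g_i(x) = a_i^T x - b_i:
  g_1((-2, -1)) = 0
Stationarity residual: grad f(x) + sum_i lambda_i a_i = (0, 0)
  -> stationarity OK
Primal feasibility (all g_i <= 0): OK
Dual feasibility (all lambda_i >= 0): FAILS
Complementary slackness (lambda_i * g_i(x) = 0 for all i): OK

Verdict: the first failing condition is dual_feasibility -> dual.

dual
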